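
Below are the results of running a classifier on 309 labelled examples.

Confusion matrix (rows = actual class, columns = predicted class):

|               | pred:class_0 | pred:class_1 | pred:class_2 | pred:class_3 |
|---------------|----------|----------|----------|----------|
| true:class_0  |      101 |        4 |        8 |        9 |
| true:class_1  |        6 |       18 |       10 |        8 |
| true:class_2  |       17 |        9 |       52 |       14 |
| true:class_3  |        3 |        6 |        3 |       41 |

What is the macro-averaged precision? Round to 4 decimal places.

0.6409

Per-class precision (TP/(TP+FP)):
  class_0: TP=101, FP=6+17+3=26 → 101/127 = 0.79528
  class_1: TP=18, FP=4+9+6=19 → 18/37 = 0.48649
  class_2: TP=52, FP=8+10+3=21 → 52/73 = 0.71233
  class_3: TP=41, FP=9+8+14=31 → 41/72 = 0.56944
Macro-precision = mean = (0.79528 + 0.48649 + 0.71233 + 0.56944) / 4 = 0.6409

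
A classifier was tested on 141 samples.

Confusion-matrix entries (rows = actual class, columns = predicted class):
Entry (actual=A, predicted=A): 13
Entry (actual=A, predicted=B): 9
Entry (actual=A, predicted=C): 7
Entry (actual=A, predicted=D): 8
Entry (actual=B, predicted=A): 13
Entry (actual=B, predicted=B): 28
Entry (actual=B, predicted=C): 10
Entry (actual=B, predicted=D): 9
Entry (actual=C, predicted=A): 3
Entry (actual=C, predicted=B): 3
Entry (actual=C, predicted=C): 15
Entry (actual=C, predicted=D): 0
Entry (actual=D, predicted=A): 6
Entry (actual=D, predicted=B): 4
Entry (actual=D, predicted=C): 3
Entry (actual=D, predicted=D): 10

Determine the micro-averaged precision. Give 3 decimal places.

Micro-averaging pools counts across classes: ΣTP=66, ΣFP=75, ΣFN=75.
Micro-precision = TP/(TP+FP) on pooled counts = 0.468 (equals overall accuracy in single-label multiclass).

0.468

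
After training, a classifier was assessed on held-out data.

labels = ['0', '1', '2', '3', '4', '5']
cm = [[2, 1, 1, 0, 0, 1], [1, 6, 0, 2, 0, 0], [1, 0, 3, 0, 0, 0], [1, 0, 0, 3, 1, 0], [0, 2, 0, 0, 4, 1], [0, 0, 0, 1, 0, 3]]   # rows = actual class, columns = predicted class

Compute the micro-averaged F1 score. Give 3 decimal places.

Micro-averaging pools counts across classes: ΣTP=21, ΣFP=13, ΣFN=13.
Micro-F1 score = 2·TP/(2·TP+FP+FN) on pooled counts = 0.618 (equals overall accuracy in single-label multiclass).

0.618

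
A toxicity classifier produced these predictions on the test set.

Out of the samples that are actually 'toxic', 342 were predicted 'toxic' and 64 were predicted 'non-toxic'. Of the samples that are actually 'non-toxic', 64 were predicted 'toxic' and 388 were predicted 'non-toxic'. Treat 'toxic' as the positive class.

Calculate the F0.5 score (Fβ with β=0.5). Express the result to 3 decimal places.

Fβ = (1+β²)·TP / ((1+β²)·TP + β²·FN + FP), with β²=1/4
= 1.25·342 / (1.25·342 + 0.25·64 + 64) = 0.842

0.842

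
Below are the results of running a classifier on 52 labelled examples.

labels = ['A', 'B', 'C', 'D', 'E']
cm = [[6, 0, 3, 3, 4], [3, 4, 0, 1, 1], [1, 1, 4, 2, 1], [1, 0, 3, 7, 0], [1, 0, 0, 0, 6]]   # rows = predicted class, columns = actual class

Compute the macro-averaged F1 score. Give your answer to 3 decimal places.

Per-class F1 score (2·TP/(2·TP+FP+FN)):
  A: TP=6, FP=0+3+3+4=10, FN=3+1+1+1=6 → 12/28 = 0.4286
  B: TP=4, FP=3+0+1+1=5, FN=0+1+0+0=1 → 8/14 = 0.5714
  C: TP=4, FP=1+1+2+1=5, FN=3+0+3+0=6 → 8/19 = 0.4211
  D: TP=7, FP=1+0+3+0=4, FN=3+1+2+0=6 → 14/24 = 0.5833
  E: TP=6, FP=1+0+0+0=1, FN=4+1+1+0=6 → 12/19 = 0.6316
Macro-F1 score = mean = (0.4286 + 0.5714 + 0.4211 + 0.5833 + 0.6316) / 5 = 0.527

0.527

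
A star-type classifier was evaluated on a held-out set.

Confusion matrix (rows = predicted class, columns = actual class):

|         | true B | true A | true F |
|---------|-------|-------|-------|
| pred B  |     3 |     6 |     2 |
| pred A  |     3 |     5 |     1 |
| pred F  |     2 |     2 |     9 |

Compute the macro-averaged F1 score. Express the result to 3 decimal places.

0.497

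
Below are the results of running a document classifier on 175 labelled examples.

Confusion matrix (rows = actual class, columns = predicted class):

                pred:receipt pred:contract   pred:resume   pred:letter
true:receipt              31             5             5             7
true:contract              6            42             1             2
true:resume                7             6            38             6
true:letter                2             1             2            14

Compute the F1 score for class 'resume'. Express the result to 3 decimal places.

Treat 'resume' as positive and all other classes as negative.
F1 score = 2·TP/(2·TP+FP+FN).
resume: TP=38, FP=5+1+2=8, FN=7+6+6=19 → 76/103 = 0.7379

0.738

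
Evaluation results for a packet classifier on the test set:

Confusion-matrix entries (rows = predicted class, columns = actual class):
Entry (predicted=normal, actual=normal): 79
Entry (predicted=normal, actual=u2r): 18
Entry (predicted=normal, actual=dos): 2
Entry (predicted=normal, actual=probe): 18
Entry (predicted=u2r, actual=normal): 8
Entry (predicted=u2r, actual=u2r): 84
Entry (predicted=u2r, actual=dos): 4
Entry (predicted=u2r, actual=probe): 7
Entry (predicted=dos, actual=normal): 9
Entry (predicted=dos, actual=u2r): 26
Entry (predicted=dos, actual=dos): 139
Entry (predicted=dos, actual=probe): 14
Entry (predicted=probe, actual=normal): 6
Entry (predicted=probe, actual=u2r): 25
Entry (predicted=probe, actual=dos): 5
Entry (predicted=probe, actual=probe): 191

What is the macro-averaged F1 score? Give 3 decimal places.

0.759

Per-class F1 score (2·TP/(2·TP+FP+FN)):
  normal: TP=79, FP=18+2+18=38, FN=8+9+6=23 → 158/219 = 0.7215
  u2r: TP=84, FP=8+4+7=19, FN=18+26+25=69 → 168/256 = 0.6563
  dos: TP=139, FP=9+26+14=49, FN=2+4+5=11 → 278/338 = 0.8225
  probe: TP=191, FP=6+25+5=36, FN=18+7+14=39 → 382/457 = 0.8359
Macro-F1 score = mean = (0.7215 + 0.6563 + 0.8225 + 0.8359) / 4 = 0.759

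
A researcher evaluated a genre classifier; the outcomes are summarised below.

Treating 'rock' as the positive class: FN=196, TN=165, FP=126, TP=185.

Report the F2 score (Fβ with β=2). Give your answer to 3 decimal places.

0.504

Fβ = (1+β²)·TP / ((1+β²)·TP + β²·FN + FP), with β²=4
= 5·185 / (5·185 + 4·196 + 126) = 0.504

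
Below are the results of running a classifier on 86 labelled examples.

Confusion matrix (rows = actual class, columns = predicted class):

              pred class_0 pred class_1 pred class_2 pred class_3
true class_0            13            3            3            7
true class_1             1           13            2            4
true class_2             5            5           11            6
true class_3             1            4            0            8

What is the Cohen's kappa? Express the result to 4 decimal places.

0.3725

Observed agreement pₒ = trace/N = 45/86 = 0.52326
Expected agreement pₑ = Σ (rowᵢ·colᵢ)/N² = (26·20 + 20·25 + 27·16 + 13·25)/86² = 0.24027
κ = (pₒ − pₑ)/(1 − pₑ) = (0.52326 − 0.24027)/(1 − 0.24027) = 0.3725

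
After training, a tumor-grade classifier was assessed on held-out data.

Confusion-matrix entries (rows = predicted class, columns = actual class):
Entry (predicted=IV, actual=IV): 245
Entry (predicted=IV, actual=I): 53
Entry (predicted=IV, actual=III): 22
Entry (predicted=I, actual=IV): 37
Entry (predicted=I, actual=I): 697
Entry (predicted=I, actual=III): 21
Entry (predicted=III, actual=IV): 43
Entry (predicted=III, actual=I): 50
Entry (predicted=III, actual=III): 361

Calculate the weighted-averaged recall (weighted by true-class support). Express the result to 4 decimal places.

0.8522

Per-class recall (TP/(TP+FN)):
  IV: TP=245, FN=37+43=80 → 245/325 = 0.75385
  I: TP=697, FN=53+50=103 → 697/800 = 0.87125
  III: TP=361, FN=22+21=43 → 361/404 = 0.89356
Weighted-recall = Σ (supportᵢ/N)·recallᵢ with N=1529: (325/1529)·0.75385 + (800/1529)·0.87125 + (404/1529)·0.89356 = 0.8522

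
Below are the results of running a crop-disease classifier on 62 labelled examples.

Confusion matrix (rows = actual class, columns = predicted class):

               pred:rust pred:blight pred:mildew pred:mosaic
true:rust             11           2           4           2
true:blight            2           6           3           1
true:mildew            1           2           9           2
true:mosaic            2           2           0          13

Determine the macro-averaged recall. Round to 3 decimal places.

Per-class recall (TP/(TP+FN)):
  rust: TP=11, FN=2+4+2=8 → 11/19 = 0.5789
  blight: TP=6, FN=2+3+1=6 → 6/12 = 0.5000
  mildew: TP=9, FN=1+2+2=5 → 9/14 = 0.6429
  mosaic: TP=13, FN=2+2+0=4 → 13/17 = 0.7647
Macro-recall = mean = (0.5789 + 0.5000 + 0.6429 + 0.7647) / 4 = 0.622

0.622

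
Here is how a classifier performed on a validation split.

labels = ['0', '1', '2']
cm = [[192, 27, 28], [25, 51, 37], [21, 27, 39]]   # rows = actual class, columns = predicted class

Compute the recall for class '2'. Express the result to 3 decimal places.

0.448

Take TP from the diagonal, FP from the rest of the '2' prediction marginal, FN from the rest of the '2' actual marginal.
recall = TP/(TP+FN).
2: TP=39, FN=21+27=48 → 39/87 = 0.4483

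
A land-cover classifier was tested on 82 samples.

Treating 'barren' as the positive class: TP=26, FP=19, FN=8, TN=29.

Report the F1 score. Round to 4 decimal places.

0.6582

Precision = TP/(TP+FP) = 26/45 = 0.5778
Recall = TP/(TP+FN) = 26/34 = 0.7647
F1 = 2·TP/(2·TP+FP+FN) = 52/79 = 0.6582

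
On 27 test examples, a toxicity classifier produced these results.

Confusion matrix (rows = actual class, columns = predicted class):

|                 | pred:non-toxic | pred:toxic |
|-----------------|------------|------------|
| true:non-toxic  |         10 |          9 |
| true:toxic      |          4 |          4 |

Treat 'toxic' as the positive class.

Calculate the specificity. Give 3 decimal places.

0.526

Specificity = TN/(TN+FP) = 10/(10+9) = 0.526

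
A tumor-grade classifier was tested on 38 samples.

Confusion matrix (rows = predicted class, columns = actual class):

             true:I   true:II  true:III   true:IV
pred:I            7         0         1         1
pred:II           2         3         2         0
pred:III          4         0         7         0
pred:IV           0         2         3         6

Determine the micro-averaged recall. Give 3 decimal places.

Micro-averaging pools counts across classes: ΣTP=23, ΣFP=15, ΣFN=15.
Micro-recall = TP/(TP+FN) on pooled counts = 0.605 (equals overall accuracy in single-label multiclass).

0.605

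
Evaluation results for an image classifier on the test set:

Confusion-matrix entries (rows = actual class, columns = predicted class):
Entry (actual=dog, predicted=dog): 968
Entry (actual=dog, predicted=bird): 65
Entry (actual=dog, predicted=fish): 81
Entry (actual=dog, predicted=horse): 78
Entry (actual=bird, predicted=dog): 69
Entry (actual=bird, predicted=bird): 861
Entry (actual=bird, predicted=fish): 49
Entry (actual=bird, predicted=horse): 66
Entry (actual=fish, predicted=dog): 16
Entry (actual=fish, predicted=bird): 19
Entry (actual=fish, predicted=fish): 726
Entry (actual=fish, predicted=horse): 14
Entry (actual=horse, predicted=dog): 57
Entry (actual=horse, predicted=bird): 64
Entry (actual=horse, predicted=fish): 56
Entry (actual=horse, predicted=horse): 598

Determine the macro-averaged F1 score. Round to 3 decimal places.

0.830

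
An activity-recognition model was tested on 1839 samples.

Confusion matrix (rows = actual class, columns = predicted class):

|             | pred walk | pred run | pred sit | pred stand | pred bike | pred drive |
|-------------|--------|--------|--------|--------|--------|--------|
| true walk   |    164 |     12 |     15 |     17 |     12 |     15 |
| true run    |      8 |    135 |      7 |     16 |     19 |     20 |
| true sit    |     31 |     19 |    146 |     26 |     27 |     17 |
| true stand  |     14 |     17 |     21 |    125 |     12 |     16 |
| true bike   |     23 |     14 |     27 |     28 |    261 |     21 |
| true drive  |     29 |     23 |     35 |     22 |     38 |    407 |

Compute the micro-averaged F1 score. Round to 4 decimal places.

Micro-averaging pools counts across classes: ΣTP=1238, ΣFP=601, ΣFN=601.
Micro-F1 score = 2·TP/(2·TP+FP+FN) on pooled counts = 0.6732 (equals overall accuracy in single-label multiclass).

0.6732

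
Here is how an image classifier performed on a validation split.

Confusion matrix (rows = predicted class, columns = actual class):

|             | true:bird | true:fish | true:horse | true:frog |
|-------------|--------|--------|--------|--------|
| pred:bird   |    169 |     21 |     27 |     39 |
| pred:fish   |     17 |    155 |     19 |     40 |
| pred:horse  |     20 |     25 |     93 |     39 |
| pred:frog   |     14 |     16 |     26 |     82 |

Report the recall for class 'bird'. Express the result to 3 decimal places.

0.768

recall = TP/(TP+FN).
bird: TP=169, FN=17+20+14=51 → 169/220 = 0.7682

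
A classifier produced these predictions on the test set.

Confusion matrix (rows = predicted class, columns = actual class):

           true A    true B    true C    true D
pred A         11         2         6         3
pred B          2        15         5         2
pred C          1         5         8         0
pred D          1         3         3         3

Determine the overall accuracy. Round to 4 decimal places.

Accuracy = trace / total = (11+15+8+3=37) / 70 = 37/70 = 0.5286

0.5286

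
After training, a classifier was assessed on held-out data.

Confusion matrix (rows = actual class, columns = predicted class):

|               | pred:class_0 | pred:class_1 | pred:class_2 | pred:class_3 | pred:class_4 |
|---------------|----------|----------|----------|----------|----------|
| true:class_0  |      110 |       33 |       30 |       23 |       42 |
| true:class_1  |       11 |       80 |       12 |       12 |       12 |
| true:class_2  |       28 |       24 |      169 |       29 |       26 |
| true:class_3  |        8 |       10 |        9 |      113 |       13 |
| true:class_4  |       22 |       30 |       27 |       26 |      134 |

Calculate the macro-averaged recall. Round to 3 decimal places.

0.601

Per-class recall (TP/(TP+FN)):
  class_0: TP=110, FN=33+30+23+42=128 → 110/238 = 0.4622
  class_1: TP=80, FN=11+12+12+12=47 → 80/127 = 0.6299
  class_2: TP=169, FN=28+24+29+26=107 → 169/276 = 0.6123
  class_3: TP=113, FN=8+10+9+13=40 → 113/153 = 0.7386
  class_4: TP=134, FN=22+30+27+26=105 → 134/239 = 0.5607
Macro-recall = mean = (0.4622 + 0.6299 + 0.6123 + 0.7386 + 0.5607) / 5 = 0.601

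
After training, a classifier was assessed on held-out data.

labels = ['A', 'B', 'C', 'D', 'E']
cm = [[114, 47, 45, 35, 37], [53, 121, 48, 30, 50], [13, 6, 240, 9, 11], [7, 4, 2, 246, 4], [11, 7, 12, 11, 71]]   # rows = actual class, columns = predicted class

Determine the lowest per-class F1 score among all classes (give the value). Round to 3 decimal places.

0.479

Per-class F1 score (2·TP/(2·TP+FP+FN)):
  A: TP=114, FP=53+13+7+11=84, FN=47+45+35+37=164 → 228/476 = 0.4790
  B: TP=121, FP=47+6+4+7=64, FN=53+48+30+50=181 → 242/487 = 0.4969
  C: TP=240, FP=45+48+2+12=107, FN=13+6+9+11=39 → 480/626 = 0.7668
  D: TP=246, FP=35+30+9+11=85, FN=7+4+2+4=17 → 492/594 = 0.8283
  E: TP=71, FP=37+50+11+4=102, FN=11+7+12+11=41 → 142/285 = 0.4982
Lowest is class 'A' with F1 score = 0.479.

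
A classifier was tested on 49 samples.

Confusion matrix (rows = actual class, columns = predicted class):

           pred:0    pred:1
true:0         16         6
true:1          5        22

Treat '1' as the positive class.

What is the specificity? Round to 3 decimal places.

0.727

Specificity = TN/(TN+FP) = 16/(16+6) = 0.727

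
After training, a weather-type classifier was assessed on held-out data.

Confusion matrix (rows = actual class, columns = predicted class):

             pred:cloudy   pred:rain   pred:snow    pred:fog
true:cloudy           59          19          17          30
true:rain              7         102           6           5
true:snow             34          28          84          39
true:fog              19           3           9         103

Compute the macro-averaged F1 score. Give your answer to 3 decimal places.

Per-class F1 score (2·TP/(2·TP+FP+FN)):
  cloudy: TP=59, FP=7+34+19=60, FN=19+17+30=66 → 118/244 = 0.4836
  rain: TP=102, FP=19+28+3=50, FN=7+6+5=18 → 204/272 = 0.7500
  snow: TP=84, FP=17+6+9=32, FN=34+28+39=101 → 168/301 = 0.5581
  fog: TP=103, FP=30+5+39=74, FN=19+3+9=31 → 206/311 = 0.6624
Macro-F1 score = mean = (0.4836 + 0.7500 + 0.5581 + 0.6624) / 4 = 0.614

0.614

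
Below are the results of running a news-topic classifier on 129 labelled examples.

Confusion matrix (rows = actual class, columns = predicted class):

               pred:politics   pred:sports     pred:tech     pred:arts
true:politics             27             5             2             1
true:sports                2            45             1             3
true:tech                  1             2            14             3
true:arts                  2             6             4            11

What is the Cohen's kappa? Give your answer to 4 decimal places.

0.6481

Observed agreement pₒ = trace/N = 97/129 = 0.75194
Expected agreement pₑ = Σ (rowᵢ·colᵢ)/N² = (35·32 + 51·58 + 20·21 + 23·18)/129² = 0.29517
κ = (pₒ − pₑ)/(1 − pₑ) = (0.75194 − 0.29517)/(1 − 0.29517) = 0.6481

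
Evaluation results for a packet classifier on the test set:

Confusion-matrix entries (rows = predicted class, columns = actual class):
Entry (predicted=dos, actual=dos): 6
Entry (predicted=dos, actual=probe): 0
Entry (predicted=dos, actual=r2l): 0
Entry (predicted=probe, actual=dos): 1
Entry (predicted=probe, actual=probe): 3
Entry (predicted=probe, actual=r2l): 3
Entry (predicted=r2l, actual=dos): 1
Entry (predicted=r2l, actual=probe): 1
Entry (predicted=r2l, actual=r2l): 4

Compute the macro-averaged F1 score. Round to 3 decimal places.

Per-class F1 score (2·TP/(2·TP+FP+FN)):
  dos: TP=6, FP=0+0=0, FN=1+1=2 → 12/14 = 0.8571
  probe: TP=3, FP=1+3=4, FN=0+1=1 → 6/11 = 0.5455
  r2l: TP=4, FP=1+1=2, FN=0+3=3 → 8/13 = 0.6154
Macro-F1 score = mean = (0.8571 + 0.5455 + 0.6154) / 3 = 0.673

0.673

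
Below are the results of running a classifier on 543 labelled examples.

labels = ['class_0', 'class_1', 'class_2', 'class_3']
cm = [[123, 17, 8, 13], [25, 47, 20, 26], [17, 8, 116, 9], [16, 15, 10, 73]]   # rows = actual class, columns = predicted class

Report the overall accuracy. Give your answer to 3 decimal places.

Accuracy = trace / total = (123+47+116+73=359) / 543 = 359/543 = 0.661

0.661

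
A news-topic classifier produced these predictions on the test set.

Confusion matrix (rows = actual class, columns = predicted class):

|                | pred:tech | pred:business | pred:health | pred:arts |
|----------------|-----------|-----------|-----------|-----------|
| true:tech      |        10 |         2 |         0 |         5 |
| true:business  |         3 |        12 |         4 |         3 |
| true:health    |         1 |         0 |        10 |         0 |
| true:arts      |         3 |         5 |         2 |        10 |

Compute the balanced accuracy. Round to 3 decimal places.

0.636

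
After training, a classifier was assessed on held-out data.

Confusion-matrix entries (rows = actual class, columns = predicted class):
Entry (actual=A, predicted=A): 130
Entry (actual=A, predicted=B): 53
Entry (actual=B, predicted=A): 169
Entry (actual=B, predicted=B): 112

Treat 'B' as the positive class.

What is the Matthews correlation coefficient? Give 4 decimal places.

0.1112

MCC = (TP·TN − FP·FN) / √((TP+FP)(TP+FN)(TN+FP)(TN+FN))
Numerator = 112·130 − 53·169 = 5603
Denominator = √(165·281·183·299) = √2536953705 = 50368.1815
MCC = 5603 / 50368.1815 = 0.1112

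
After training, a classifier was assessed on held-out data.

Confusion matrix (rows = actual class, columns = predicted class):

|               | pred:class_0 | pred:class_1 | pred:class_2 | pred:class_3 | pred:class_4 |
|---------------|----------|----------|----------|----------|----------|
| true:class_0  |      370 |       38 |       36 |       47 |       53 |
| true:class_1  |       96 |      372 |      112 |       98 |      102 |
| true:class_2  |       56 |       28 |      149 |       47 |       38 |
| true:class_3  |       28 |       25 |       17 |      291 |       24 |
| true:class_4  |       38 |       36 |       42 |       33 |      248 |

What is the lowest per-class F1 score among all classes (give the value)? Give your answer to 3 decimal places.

0.442

Per-class F1 score (2·TP/(2·TP+FP+FN)):
  class_0: TP=370, FP=96+56+28+38=218, FN=38+36+47+53=174 → 740/1132 = 0.6537
  class_1: TP=372, FP=38+28+25+36=127, FN=96+112+98+102=408 → 744/1279 = 0.5817
  class_2: TP=149, FP=36+112+17+42=207, FN=56+28+47+38=169 → 298/674 = 0.4421
  class_3: TP=291, FP=47+98+47+33=225, FN=28+25+17+24=94 → 582/901 = 0.6459
  class_4: TP=248, FP=53+102+38+24=217, FN=38+36+42+33=149 → 496/862 = 0.5754
Lowest is class 'class_2' with F1 score = 0.442.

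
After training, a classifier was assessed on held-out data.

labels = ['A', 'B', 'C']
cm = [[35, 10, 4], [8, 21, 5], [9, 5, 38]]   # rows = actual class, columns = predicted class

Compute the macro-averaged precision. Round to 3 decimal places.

Per-class precision (TP/(TP+FP)):
  A: TP=35, FP=8+9=17 → 35/52 = 0.6731
  B: TP=21, FP=10+5=15 → 21/36 = 0.5833
  C: TP=38, FP=4+5=9 → 38/47 = 0.8085
Macro-precision = mean = (0.6731 + 0.5833 + 0.8085) / 3 = 0.688

0.688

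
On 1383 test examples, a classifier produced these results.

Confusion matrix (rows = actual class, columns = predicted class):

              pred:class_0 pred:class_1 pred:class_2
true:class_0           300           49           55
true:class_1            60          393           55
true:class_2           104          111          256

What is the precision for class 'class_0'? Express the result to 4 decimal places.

0.6466

precision = TP/(TP+FP).
class_0: TP=300, FP=60+104=164 → 300/464 = 0.64655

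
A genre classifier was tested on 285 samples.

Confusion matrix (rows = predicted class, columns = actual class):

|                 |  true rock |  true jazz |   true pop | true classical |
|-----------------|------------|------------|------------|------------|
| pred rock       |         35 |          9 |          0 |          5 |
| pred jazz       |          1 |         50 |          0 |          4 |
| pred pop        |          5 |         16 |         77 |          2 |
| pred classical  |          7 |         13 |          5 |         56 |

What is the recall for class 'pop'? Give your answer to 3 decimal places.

0.939

One-vs-rest for 'pop': TP = diagonal; FP = other classes predicted 'pop'; FN = 'pop' predicted as other.
recall = TP/(TP+FN).
pop: TP=77, FN=0+0+5=5 → 77/82 = 0.9390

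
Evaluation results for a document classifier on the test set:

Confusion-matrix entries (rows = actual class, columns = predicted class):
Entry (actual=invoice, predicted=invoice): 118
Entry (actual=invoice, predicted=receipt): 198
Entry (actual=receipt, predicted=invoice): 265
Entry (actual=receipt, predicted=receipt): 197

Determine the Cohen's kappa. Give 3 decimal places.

Observed agreement pₒ = trace/N = 315/778 = 0.4049
Expected agreement pₑ = Σ (rowᵢ·colᵢ)/N² = (316·383 + 462·395)/778² = 0.5014
κ = (pₒ − pₑ)/(1 − pₑ) = (0.4049 − 0.5014)/(1 − 0.5014) = -0.194

-0.194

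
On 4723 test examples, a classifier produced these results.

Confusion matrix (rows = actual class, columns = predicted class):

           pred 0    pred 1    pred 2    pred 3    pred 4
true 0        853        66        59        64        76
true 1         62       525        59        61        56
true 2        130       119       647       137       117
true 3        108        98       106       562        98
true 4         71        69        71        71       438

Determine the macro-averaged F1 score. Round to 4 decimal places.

0.6343

Per-class F1 score (2·TP/(2·TP+FP+FN)):
  0: TP=853, FP=62+130+108+71=371, FN=66+59+64+76=265 → 1706/2342 = 0.72844
  1: TP=525, FP=66+119+98+69=352, FN=62+59+61+56=238 → 1050/1640 = 0.64024
  2: TP=647, FP=59+59+106+71=295, FN=130+119+137+117=503 → 1294/2092 = 0.61855
  3: TP=562, FP=64+61+137+71=333, FN=108+98+106+98=410 → 1124/1867 = 0.60204
  4: TP=438, FP=76+56+117+98=347, FN=71+69+71+71=282 → 876/1505 = 0.58206
Macro-F1 score = mean = (0.72844 + 0.64024 + 0.61855 + 0.60204 + 0.58206) / 5 = 0.6343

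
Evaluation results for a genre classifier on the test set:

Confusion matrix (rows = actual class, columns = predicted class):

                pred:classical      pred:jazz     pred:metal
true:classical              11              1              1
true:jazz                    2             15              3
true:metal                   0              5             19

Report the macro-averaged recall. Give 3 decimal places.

0.796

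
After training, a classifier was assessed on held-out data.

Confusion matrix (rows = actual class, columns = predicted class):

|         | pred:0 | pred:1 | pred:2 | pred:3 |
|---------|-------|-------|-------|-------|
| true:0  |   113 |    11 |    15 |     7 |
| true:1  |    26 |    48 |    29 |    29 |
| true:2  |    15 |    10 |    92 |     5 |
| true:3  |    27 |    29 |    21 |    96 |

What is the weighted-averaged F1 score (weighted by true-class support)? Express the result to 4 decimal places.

Per-class F1 score (2·TP/(2·TP+FP+FN)):
  0: TP=113, FP=26+15+27=68, FN=11+15+7=33 → 226/327 = 0.69113
  1: TP=48, FP=11+10+29=50, FN=26+29+29=84 → 96/230 = 0.41739
  2: TP=92, FP=15+29+21=65, FN=15+10+5=30 → 184/279 = 0.65950
  3: TP=96, FP=7+29+5=41, FN=27+29+21=77 → 192/310 = 0.61935
Weighted-F1 score = Σ (supportᵢ/N)·F1 scoreᵢ with N=573: (146/573)·0.69113 + (132/573)·0.41739 + (122/573)·0.65950 + (173/573)·0.61935 = 0.5997

0.5997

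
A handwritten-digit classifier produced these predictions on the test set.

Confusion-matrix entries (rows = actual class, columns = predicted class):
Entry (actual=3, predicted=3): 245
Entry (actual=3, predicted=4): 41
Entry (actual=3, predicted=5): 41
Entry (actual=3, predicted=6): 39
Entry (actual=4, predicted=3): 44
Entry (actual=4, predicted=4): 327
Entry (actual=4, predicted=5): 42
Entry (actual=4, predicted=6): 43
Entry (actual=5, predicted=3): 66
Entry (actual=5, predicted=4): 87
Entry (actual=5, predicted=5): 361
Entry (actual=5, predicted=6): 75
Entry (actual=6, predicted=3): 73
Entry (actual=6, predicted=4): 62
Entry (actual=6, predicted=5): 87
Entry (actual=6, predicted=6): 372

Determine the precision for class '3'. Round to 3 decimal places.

One-vs-rest for '3': TP = diagonal; FP = other classes predicted '3'; FN = '3' predicted as other.
precision = TP/(TP+FP).
3: TP=245, FP=44+66+73=183 → 245/428 = 0.5724

0.572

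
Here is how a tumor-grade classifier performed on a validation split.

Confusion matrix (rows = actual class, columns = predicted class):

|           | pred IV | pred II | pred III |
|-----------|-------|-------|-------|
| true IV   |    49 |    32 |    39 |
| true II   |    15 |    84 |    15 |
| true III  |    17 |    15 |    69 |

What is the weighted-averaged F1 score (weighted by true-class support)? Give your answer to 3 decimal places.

Per-class F1 score (2·TP/(2·TP+FP+FN)):
  IV: TP=49, FP=15+17=32, FN=32+39=71 → 98/201 = 0.4876
  II: TP=84, FP=32+15=47, FN=15+15=30 → 168/245 = 0.6857
  III: TP=69, FP=39+15=54, FN=17+15=32 → 138/224 = 0.6161
Weighted-F1 score = Σ (supportᵢ/N)·F1 scoreᵢ with N=335: (120/335)·0.4876 + (114/335)·0.6857 + (101/335)·0.6161 = 0.594

0.594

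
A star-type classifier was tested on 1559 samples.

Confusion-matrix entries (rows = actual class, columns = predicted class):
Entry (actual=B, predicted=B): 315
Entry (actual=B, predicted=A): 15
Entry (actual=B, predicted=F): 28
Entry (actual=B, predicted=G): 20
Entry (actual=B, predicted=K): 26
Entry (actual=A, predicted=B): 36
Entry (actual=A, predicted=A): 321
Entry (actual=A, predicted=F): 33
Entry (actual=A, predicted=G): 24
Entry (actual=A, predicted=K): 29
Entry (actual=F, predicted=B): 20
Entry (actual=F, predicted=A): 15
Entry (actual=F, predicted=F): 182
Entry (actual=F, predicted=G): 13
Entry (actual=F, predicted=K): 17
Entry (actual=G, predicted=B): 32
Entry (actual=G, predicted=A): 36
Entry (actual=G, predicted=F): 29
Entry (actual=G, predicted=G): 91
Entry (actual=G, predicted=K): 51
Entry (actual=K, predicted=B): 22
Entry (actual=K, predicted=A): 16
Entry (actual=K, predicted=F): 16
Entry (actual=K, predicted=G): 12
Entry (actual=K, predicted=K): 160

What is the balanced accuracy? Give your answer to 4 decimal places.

0.6660

Balanced accuracy = mean of per-class recall.
  B: recall = 315/404 = 0.77970
  A: recall = 321/443 = 0.72460
  F: recall = 182/247 = 0.73684
  G: recall = 91/239 = 0.38075
  K: recall = 160/226 = 0.70796
Mean = (0.77970 + 0.72460 + 0.73684 + 0.38075 + 0.70796) / 5 = 0.6660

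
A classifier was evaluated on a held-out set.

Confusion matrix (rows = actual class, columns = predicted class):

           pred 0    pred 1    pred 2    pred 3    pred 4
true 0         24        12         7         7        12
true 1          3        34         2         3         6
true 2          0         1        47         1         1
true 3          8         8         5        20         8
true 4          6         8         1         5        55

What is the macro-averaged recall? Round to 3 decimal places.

0.635

Per-class recall (TP/(TP+FN)):
  0: TP=24, FN=12+7+7+12=38 → 24/62 = 0.3871
  1: TP=34, FN=3+2+3+6=14 → 34/48 = 0.7083
  2: TP=47, FN=0+1+1+1=3 → 47/50 = 0.9400
  3: TP=20, FN=8+8+5+8=29 → 20/49 = 0.4082
  4: TP=55, FN=6+8+1+5=20 → 55/75 = 0.7333
Macro-recall = mean = (0.3871 + 0.7083 + 0.9400 + 0.4082 + 0.7333) / 5 = 0.635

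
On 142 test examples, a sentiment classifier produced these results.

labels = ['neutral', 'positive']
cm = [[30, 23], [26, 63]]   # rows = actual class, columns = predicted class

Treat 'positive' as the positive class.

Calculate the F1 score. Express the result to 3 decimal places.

Precision = TP/(TP+FP) = 63/86 = 0.7326
Recall = TP/(TP+FN) = 63/89 = 0.7079
F1 = 2·TP/(2·TP+FP+FN) = 126/175 = 0.720

0.720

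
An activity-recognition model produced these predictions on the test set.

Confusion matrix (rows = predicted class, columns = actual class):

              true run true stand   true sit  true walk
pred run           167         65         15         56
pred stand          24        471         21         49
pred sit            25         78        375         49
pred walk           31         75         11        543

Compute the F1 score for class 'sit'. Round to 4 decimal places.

F1 score = 2·TP/(2·TP+FP+FN).
sit: TP=375, FP=25+78+49=152, FN=15+21+11=47 → 750/949 = 0.79031

0.7903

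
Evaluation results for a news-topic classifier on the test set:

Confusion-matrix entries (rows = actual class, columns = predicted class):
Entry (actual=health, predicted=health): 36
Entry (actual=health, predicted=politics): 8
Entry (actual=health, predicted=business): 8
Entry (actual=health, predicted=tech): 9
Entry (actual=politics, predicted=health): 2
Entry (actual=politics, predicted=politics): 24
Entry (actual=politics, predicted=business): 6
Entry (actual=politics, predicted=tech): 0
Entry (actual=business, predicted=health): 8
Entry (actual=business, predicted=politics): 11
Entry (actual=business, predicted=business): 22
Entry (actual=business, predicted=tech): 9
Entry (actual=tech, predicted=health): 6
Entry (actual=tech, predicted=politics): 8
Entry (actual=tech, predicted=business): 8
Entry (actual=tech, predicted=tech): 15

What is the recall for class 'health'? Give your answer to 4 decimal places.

0.5902

recall = TP/(TP+FN).
health: TP=36, FN=8+8+9=25 → 36/61 = 0.59016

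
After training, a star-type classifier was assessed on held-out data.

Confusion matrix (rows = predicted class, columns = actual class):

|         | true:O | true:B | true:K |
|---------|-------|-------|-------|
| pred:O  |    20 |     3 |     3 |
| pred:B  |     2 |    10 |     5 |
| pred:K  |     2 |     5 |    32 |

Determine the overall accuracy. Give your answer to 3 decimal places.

0.756

Accuracy = trace / total = (20+10+32=62) / 82 = 62/82 = 0.756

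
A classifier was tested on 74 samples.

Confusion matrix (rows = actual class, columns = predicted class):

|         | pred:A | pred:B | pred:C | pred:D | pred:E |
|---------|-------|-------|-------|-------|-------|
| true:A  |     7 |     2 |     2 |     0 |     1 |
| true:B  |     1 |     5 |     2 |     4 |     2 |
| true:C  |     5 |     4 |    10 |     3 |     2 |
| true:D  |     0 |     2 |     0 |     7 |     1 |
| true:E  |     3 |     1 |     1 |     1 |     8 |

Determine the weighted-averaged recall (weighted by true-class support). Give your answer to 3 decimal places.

0.500

Per-class recall (TP/(TP+FN)):
  A: TP=7, FN=2+2+0+1=5 → 7/12 = 0.5833
  B: TP=5, FN=1+2+4+2=9 → 5/14 = 0.3571
  C: TP=10, FN=5+4+3+2=14 → 10/24 = 0.4167
  D: TP=7, FN=0+2+0+1=3 → 7/10 = 0.7000
  E: TP=8, FN=3+1+1+1=6 → 8/14 = 0.5714
Weighted-recall = Σ (supportᵢ/N)·recallᵢ with N=74: (12/74)·0.5833 + (14/74)·0.3571 + (24/74)·0.4167 + (10/74)·0.7000 + (14/74)·0.5714 = 0.500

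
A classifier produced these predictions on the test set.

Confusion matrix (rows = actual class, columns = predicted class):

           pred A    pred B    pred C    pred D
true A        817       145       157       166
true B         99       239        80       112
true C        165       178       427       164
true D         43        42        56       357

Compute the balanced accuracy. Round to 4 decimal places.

0.5652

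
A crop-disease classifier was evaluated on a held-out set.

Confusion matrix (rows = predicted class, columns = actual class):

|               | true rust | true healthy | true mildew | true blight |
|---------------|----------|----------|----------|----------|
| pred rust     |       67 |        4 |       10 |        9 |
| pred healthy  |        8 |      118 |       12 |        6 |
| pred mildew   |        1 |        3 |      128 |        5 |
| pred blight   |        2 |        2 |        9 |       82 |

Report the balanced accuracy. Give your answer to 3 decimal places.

0.849

Balanced accuracy = mean of per-class recall.
  rust: recall = 67/78 = 0.8590
  healthy: recall = 118/127 = 0.9291
  mildew: recall = 128/159 = 0.8050
  blight: recall = 82/102 = 0.8039
Mean = (0.8590 + 0.9291 + 0.8050 + 0.8039) / 4 = 0.849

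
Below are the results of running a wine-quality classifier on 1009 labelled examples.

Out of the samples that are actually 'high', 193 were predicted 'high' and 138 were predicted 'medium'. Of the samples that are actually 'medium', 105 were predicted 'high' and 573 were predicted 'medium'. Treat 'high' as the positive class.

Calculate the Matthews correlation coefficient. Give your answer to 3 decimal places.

0.441

MCC = (TP·TN − FP·FN) / √((TP+FP)(TP+FN)(TN+FP)(TN+FN))
Numerator = 193·573 − 105·138 = 96099
Denominator = √(298·331·678·711) = √47549237004 = 218057.8754
MCC = 96099 / 218057.8754 = 0.441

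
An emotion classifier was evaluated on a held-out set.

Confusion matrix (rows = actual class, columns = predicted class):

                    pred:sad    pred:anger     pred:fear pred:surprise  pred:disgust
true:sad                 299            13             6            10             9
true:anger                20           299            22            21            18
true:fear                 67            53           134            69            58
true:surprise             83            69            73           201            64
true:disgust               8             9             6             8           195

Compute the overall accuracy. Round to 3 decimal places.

0.622

Accuracy = trace / total = (299+299+134+201+195=1128) / 1814 = 1128/1814 = 0.622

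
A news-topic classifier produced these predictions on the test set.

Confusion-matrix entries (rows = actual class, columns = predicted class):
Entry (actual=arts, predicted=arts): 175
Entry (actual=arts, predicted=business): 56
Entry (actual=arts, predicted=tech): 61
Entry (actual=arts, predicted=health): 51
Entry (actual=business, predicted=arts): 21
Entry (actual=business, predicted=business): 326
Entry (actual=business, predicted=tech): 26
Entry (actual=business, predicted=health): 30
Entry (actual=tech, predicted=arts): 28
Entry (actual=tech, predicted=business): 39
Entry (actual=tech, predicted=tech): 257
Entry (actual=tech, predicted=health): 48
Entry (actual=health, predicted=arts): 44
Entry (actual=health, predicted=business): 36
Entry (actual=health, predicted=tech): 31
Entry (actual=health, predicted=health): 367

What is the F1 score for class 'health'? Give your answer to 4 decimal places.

0.7536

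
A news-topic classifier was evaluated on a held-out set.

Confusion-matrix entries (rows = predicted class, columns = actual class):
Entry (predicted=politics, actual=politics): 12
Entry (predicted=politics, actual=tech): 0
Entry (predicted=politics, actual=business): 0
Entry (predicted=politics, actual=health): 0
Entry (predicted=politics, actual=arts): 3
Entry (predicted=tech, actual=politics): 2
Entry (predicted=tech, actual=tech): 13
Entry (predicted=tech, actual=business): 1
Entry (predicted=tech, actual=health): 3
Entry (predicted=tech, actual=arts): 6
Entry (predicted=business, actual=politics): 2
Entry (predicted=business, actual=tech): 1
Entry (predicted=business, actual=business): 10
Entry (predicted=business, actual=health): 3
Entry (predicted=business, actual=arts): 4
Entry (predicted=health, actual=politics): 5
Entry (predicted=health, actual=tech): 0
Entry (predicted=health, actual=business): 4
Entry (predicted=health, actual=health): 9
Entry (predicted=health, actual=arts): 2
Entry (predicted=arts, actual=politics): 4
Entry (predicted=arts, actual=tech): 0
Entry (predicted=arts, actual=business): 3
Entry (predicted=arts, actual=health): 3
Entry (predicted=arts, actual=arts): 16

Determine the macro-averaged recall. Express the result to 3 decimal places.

0.596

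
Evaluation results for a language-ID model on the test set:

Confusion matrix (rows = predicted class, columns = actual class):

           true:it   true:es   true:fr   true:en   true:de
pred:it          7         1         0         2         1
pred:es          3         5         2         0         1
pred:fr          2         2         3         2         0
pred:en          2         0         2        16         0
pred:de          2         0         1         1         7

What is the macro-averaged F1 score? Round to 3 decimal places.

0.576

Per-class F1 score (2·TP/(2·TP+FP+FN)):
  it: TP=7, FP=1+0+2+1=4, FN=3+2+2+2=9 → 14/27 = 0.5185
  es: TP=5, FP=3+2+0+1=6, FN=1+2+0+0=3 → 10/19 = 0.5263
  fr: TP=3, FP=2+2+2+0=6, FN=0+2+2+1=5 → 6/17 = 0.3529
  en: TP=16, FP=2+0+2+0=4, FN=2+0+2+1=5 → 32/41 = 0.7805
  de: TP=7, FP=2+0+1+1=4, FN=1+1+0+0=2 → 14/20 = 0.7000
Macro-F1 score = mean = (0.5185 + 0.5263 + 0.3529 + 0.7805 + 0.7000) / 5 = 0.576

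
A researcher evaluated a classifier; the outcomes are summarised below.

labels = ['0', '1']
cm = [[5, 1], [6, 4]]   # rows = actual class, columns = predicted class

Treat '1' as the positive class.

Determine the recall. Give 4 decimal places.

0.4000

Recall = TP/(TP+FN) = 4/(4+6) = 4/10 = 0.4000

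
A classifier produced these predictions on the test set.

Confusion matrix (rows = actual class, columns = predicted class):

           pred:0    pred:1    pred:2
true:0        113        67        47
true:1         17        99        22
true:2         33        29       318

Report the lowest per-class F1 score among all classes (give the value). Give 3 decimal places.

Per-class F1 score (2·TP/(2·TP+FP+FN)):
  0: TP=113, FP=17+33=50, FN=67+47=114 → 226/390 = 0.5795
  1: TP=99, FP=67+29=96, FN=17+22=39 → 198/333 = 0.5946
  2: TP=318, FP=47+22=69, FN=33+29=62 → 636/767 = 0.8292
Lowest is class '0' with F1 score = 0.579.

0.579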